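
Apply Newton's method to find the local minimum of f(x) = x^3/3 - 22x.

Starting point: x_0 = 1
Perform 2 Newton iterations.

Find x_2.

f(x) = x^3/3 - 22x
f'(x) = x^2 - 22, f''(x) = 2x
Newton update: x_{n+1} = x_n - (x_n^2 - 22)/(2*x_n)
Step 1: x_0 = 1, f'=-21, f''=2, x_1 = 23/2
Step 2: x_1 = 23/2, f'=441/4, f''=23, x_2 = 617/92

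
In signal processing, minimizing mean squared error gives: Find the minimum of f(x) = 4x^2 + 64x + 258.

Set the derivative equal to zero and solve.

f(x) = 4x^2 + 64x + 258
f'(x) = 8x + (64) = 0
x = -64/8 = -8
f(-8) = 2
Since f''(x) = 8 > 0, this is a minimum.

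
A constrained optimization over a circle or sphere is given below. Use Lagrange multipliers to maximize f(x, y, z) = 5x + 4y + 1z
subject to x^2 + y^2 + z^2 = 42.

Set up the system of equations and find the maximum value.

Lagrange conditions: 5 = 2*lambda*x, 4 = 2*lambda*y, 1 = 2*lambda*z
So x:5 = y:4 = z:1, i.e. x = 5t, y = 4t, z = 1t
Constraint: t^2*(5^2 + 4^2 + 1^2) = 42
  t^2 * 42 = 42  =>  t = sqrt(1)
Maximum = 5*5t + 4*4t + 1*1t = 42*sqrt(1) = 42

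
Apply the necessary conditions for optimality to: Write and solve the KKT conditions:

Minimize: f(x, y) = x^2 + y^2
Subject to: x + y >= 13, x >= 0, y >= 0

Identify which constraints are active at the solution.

KKT conditions for min x^2 + y^2 s.t. 1x + 1y >= 13, x >= 0, y >= 0:
Stationarity: 2x = mu*1 + mu_x, 2y = mu*1 + mu_y, with mu, mu_x, mu_y >= 0
Complementary slackness: mu*(x + y - 13) = 0, mu_x*x = 0, mu_y*y = 0
(0, 0) is infeasible (1*0 + 1*0 < 13), so if mu = 0 stationarity would force x = mu_x/2 >= 0, y = mu_y/2 >= 0 with mu_x*x = mu_y*y = 0, i.e. x = y = 0: contradiction. Hence mu > 0 and x + y = 13 is active.
Try x > 0, y > 0 (so mu_x = mu_y = 0): x = 1*mu/2, y = 1*mu/2
Substitute: 1*(1*mu/2) + 1*(1*mu/2) = 13
  mu*2/2 = 13 => mu = 13
x* = 13/2 > 0, y* = 13/2 > 0, consistent with mu_x = mu_y = 0.
f is convex and the constraints are linear, so this KKT point is the global minimum.
f* = 169/2
Active constraints: x + y >= 13 (holds with equality, mu = 13 > 0); x >= 0 and y >= 0 are inactive (mu_x = mu_y = 0).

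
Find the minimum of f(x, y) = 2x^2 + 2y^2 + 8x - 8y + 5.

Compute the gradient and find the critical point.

f(x,y) = 2x^2 + 2y^2 + 8x - 8y + 5
df/dx = 4x + (8) = 0  =>  x = -2
df/dy = 4y + (-8) = 0  =>  y = 2
f(-2, 2) = 2*(-2)^2 + 2*(2)^2 + 8*(-2) + -8*(2) + 5 = -11
Hessian is diagonal with entries 4, 4 > 0, so this is a minimum.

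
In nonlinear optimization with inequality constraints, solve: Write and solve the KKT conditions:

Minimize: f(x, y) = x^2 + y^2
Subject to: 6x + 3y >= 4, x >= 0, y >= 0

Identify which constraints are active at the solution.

KKT conditions for min x^2 + y^2 s.t. 6x + 3y >= 4, x >= 0, y >= 0:
Stationarity: 2x = mu*6 + mu_x, 2y = mu*3 + mu_y, with mu, mu_x, mu_y >= 0
Complementary slackness: mu*(6x + 3y - 4) = 0, mu_x*x = 0, mu_y*y = 0
(0, 0) is infeasible (6*0 + 3*0 < 4), so if mu = 0 stationarity would force x = mu_x/2 >= 0, y = mu_y/2 >= 0 with mu_x*x = mu_y*y = 0, i.e. x = y = 0: contradiction. Hence mu > 0 and 6x + 3y = 4 is active.
Try x > 0, y > 0 (so mu_x = mu_y = 0): x = 6*mu/2, y = 3*mu/2
Substitute: 6*(6*mu/2) + 3*(3*mu/2) = 4
  mu*45/2 = 4 => mu = 8/45
x* = 8/15 > 0, y* = 4/15 > 0, consistent with mu_x = mu_y = 0.
f is convex and the constraints are linear, so this KKT point is the global minimum.
f* = 16/45
Active constraints: 6x + 3y >= 4 (holds with equality, mu = 8/45 > 0); x >= 0 and y >= 0 are inactive (mu_x = mu_y = 0).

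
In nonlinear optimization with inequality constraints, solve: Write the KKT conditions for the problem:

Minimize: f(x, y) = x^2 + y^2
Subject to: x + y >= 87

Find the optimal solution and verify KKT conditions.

KKT conditions for min x^2 + y^2 s.t. x + y >= 87:
Stationarity: 2x = mu, 2y = mu
So x = y = mu/2.
Complementary slackness: mu*(x + y - 87) = 0
Primal feasibility: x + y >= 87; dual feasibility: mu >= 0
If mu = 0 then x = y = 0, but 0 + 0 < 87 is infeasible, so the constraint is active.
Constraint active: x + y = 2*(mu/2) = 87 => mu = 87
x = y = 87/2, f = 7569/2
Verify: stationarity 2*(87/2) = 87 = mu; primal 87/2 + 87/2 = 87 >= 87; dual mu = 87 >= 0; complementary slackness 87*(87 - 87) = 0. All KKT conditions hold.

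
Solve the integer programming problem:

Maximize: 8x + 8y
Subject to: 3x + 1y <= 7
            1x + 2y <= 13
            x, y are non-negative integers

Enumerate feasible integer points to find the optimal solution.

Constraint 1: 3x + 1y <= 7
Constraint 2: 1x + 2y <= 13
Feasible x range (need y >= 0): 0 <= x <= min(7/3, 13/1) => x in {0, ..., 2}.
Enumerate feasible integer points row by row (the coefficient of y is 8 > 0, so for each x the largest feasible y gives the best value):
  x = 0: y <= min((7 - 3*0)/1, (13 - 1*0)/2) => y in {0, ..., 6}; best 8*0 + 8*6 = 48
  x = 1: y <= min((7 - 3*1)/1, (13 - 1*1)/2) => y in {0, ..., 4}; best 8*1 + 8*4 = 40
  x = 2: y <= min((7 - 3*2)/1, (13 - 1*2)/2) => y in {0, ..., 1}; best 8*2 + 8*1 = 24
The maximum 8x + 8y = 48 is achieved at x = 0, y = 6.
Check: 3*0 + 1*6 = 6 <= 7 and 1*0 + 2*6 = 12 <= 13.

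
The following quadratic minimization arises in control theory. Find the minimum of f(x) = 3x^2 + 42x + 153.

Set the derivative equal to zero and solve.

f(x) = 3x^2 + 42x + 153
f'(x) = 6x + (42) = 0
x = -42/6 = -7
f(-7) = 6
Since f''(x) = 6 > 0, this is a minimum.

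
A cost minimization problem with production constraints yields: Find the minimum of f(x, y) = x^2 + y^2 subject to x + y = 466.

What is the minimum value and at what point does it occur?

Substitute y = 466 - x into f(x,y) = x^2 + y^2:
g(x) = x^2 + (466 - x)^2 = 2x^2 - 932x + 217156
g'(x) = 4x - 932 = 0  =>  x = 233
y = 466 - 233 = 233
Minimum value = 233^2 + 233^2 = 108578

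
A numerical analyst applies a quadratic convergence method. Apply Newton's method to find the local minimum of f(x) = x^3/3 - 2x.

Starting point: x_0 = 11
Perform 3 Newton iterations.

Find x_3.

f(x) = x^3/3 - 2x
f'(x) = x^2 - 2, f''(x) = 2x
Newton update: x_{n+1} = x_n - (x_n^2 - 2)/(2*x_n)
Step 1: x_0 = 11, f'=119, f''=22, x_1 = 123/22
Step 2: x_1 = 123/22, f'=14161/484, f''=123/11, x_2 = 16097/5412
Step 3: x_2 = 16097/5412, f'=200533921/29289744, f''=16097/2706, x_3 = 317692897/174233928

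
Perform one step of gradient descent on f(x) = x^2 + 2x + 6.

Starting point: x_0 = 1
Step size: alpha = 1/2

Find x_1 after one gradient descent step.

f(x) = x^2 + 2x + 6
f'(x) = 2x + 2
f'(1) = 2*1 + (2) = 4
x_1 = x_0 - alpha * f'(x_0) = 1 - 1/2 * 4 = -1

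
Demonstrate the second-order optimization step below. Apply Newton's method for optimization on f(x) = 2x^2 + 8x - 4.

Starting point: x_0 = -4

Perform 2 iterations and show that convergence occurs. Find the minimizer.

f(x) = 2x^2 + 8x - 4, f'(x) = 4x + (8), f''(x) = 4
Step 1: f'(-4) = -8, x_1 = -4 - -8/4 = -2
Step 2: f'(-2) = 0, x_2 = -2 (converged)
Newton's method converges in 1 step for quadratics.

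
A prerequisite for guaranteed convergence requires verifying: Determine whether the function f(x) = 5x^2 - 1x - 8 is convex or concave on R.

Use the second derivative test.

f(x) = 5x^2 - 1x - 8
f'(x) = 10x - 1
f''(x) = 10
Since f''(x) = 10 > 0 for all x, f is convex on R.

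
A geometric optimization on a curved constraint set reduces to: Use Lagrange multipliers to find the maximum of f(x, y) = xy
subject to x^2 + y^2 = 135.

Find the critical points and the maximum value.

Lagrange conditions: y = 2*lambda*x and x = 2*lambda*y
If x = 0 then y = 0, violating the constraint, so x, y != 0.
Dividing: y/x = x/y => x^2 = y^2 => y = x or y = -x
Constraint: 2x^2 = 135 => x^2 = 135/2 => x = +/-sqrt(135/2)
Critical points: (sqrt(135/2), sqrt(135/2)), (-sqrt(135/2), -sqrt(135/2)), (sqrt(135/2), -sqrt(135/2)), (-sqrt(135/2), sqrt(135/2))
  y = x:  xy = x^2 = 135/2  at (sqrt(135/2), sqrt(135/2)) and (-sqrt(135/2), -sqrt(135/2))
  y = -x: xy = -x^2 = -135/2 at (sqrt(135/2), -sqrt(135/2)) and (-sqrt(135/2), sqrt(135/2))
Maximum xy = 135/2 at (sqrt(135/2), sqrt(135/2)) and (-sqrt(135/2), -sqrt(135/2))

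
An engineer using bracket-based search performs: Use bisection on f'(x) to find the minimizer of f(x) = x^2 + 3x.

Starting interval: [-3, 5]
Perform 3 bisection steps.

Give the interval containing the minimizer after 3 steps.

Finding critical point of f(x) = x^2 + 3x using bisection on f'(x) = 2x + 3.
f'(x) = 0 when x = -3/2.
Starting interval: [-3, 5]
Step 1: mid = 1, f'(mid) = 5, new interval = [-3, 1]
Step 2: mid = -1, f'(mid) = 1, new interval = [-3, -1]
Step 3: mid = -2, f'(mid) = -1, new interval = [-2, -1]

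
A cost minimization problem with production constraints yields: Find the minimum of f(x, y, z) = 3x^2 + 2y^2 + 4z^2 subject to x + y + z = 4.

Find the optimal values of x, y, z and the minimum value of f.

Using Lagrange multipliers on f = 3x^2 + 2y^2 + 4z^2 with constraint x + y + z = 4:
Conditions: 2*3*x = lambda, 2*2*y = lambda, 2*4*z = lambda
So x = lambda/6, y = lambda/4, z = lambda/8
Substituting into constraint: lambda * (13/24) = 4
lambda = 96/13
x = 16/13, y = 24/13, z = 12/13
Minimum value = 192/13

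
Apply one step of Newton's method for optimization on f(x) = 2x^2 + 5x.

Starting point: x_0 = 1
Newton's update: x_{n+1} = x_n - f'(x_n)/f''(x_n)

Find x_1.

f(x) = 2x^2 + 5x
f'(x) = 4x + (5), f''(x) = 4
Newton step: x_1 = x_0 - f'(x_0)/f''(x_0)
f'(1) = 9
x_1 = 1 - 9/4 = -5/4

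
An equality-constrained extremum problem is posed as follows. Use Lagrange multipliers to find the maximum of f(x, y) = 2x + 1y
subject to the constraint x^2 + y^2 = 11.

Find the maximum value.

Set up Lagrange conditions: grad f = lambda * grad g
  2 = 2*lambda*x
  1 = 2*lambda*y
From these: x/y = 2/1, so x = 2t, y = 1t for some t.
Substitute into constraint: (2t)^2 + (1t)^2 = 11
  t^2 * 5 = 11
  t = sqrt(11/5)
Maximum = 2*x + 1*y = (2^2 + 1^2)*t = 5 * sqrt(11/5) = sqrt(55)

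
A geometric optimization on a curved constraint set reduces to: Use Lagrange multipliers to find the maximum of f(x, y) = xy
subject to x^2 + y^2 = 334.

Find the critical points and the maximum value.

Lagrange conditions: y = 2*lambda*x and x = 2*lambda*y
If x = 0 then y = 0, violating the constraint, so x, y != 0.
Dividing: y/x = x/y => x^2 = y^2 => y = x or y = -x
Constraint: 2x^2 = 334 => x^2 = 167 => x = +/-sqrt(167)
Critical points: (sqrt(167), sqrt(167)), (-sqrt(167), -sqrt(167)), (sqrt(167), -sqrt(167)), (-sqrt(167), sqrt(167))
  y = x:  xy = x^2 = 167  at (sqrt(167), sqrt(167)) and (-sqrt(167), -sqrt(167))
  y = -x: xy = -x^2 = -167 at (sqrt(167), -sqrt(167)) and (-sqrt(167), sqrt(167))
Maximum xy = 167 at (sqrt(167), sqrt(167)) and (-sqrt(167), -sqrt(167))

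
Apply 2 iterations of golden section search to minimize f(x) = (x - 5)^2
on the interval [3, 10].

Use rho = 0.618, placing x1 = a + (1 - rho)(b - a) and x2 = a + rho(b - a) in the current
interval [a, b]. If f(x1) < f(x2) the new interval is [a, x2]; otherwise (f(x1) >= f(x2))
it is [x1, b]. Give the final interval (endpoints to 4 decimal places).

Golden section search for min of f(x) = (x - 5)^2 on [3, 10].
Each step: x1 = a + (1 - rho)(b - a), x2 = a + rho(b - a); if f(x1) < f(x2) keep [a, x2], otherwise keep [x1, b].
Step 1: [3.0000, 10.0000], x1=5.6740 (f=0.4543), x2=7.3260 (f=5.4103); f(x1) < f(x2) => keep [3.0000, 7.3260]
Step 2: [3.0000, 7.3260], x1=4.6525 (f=0.1207), x2=5.6735 (f=0.4536); f(x1) < f(x2) => keep [3.0000, 5.6735]
Final interval: [3.0000, 5.6735]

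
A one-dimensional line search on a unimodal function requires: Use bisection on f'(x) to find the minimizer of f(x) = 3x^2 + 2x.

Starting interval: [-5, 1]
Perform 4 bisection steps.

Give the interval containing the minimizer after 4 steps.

Finding critical point of f(x) = 3x^2 + 2x using bisection on f'(x) = 6x + 2.
f'(x) = 0 when x = -1/3.
Starting interval: [-5, 1]
Step 1: mid = -2, f'(mid) = -10, new interval = [-2, 1]
Step 2: mid = -1/2, f'(mid) = -1, new interval = [-1/2, 1]
Step 3: mid = 1/4, f'(mid) = 7/2, new interval = [-1/2, 1/4]
Step 4: mid = -1/8, f'(mid) = 5/4, new interval = [-1/2, -1/8]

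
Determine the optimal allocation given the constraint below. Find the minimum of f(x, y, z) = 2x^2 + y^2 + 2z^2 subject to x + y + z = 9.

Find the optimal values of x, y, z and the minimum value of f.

Using Lagrange multipliers on f = 2x^2 + y^2 + 2z^2 with constraint x + y + z = 9:
Conditions: 2*2*x = lambda, 2*1*y = lambda, 2*2*z = lambda
So x = lambda/4, y = lambda/2, z = lambda/4
Substituting into constraint: lambda * (1) = 9
lambda = 9
x = 9/4, y = 9/2, z = 9/4
Minimum value = 81/2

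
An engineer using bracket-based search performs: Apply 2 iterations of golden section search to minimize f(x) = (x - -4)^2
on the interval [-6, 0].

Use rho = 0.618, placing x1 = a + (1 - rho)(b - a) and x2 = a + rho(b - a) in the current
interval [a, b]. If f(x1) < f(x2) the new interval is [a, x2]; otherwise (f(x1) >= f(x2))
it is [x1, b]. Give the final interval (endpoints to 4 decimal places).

Golden section search for min of f(x) = (x - -4)^2 on [-6, 0].
Each step: x1 = a + (1 - rho)(b - a), x2 = a + rho(b - a); if f(x1) < f(x2) keep [a, x2], otherwise keep [x1, b].
Step 1: [-6.0000, 0.0000], x1=-3.7080 (f=0.0853), x2=-2.2920 (f=2.9173); f(x1) < f(x2) => keep [-6.0000, -2.2920]
Step 2: [-6.0000, -2.2920], x1=-4.5835 (f=0.3405), x2=-3.7085 (f=0.0850); f(x1) > f(x2) => keep [-4.5835, -2.2920]
Final interval: [-4.5835, -2.2920]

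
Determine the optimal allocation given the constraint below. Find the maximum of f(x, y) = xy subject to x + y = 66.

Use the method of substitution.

Substitute y = 66 - x into f(x,y) = xy:
g(x) = x(66 - x) = 66x - x^2
g'(x) = 66 - 2x = 0  =>  x = 33
y = 66 - 33 = 33
Maximum value = 33 * 33 = 1089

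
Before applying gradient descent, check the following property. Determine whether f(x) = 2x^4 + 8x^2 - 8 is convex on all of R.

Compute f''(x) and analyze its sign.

f(x) = 2x^4 + 8x^2 - 8
f'(x) = 8x^3 + 16x
f''(x) = 24x^2 + 16
f''(x) = 24x^2 + 16 >= 16 > 0 for all x
Therefore, f is convex on R.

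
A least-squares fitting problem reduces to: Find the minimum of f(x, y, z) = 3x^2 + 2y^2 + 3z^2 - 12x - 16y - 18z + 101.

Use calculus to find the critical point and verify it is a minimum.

f(x,y,z) = 3x^2 + 2y^2 + 3z^2 - 12x - 16y - 18z + 101
df/dx = 6x + (-12) = 0 => x = 2
df/dy = 4y + (-16) = 0 => y = 4
df/dz = 6z + (-18) = 0 => z = 3
f(2,4,3) = 3*(2)^2 + 2*(4)^2 + 3*(3)^2 + -12*(2) + -16*(4) + -18*(3) + 101 = 30
Hessian is diagonal with entries 6, 4, 6 > 0, confirmed minimum.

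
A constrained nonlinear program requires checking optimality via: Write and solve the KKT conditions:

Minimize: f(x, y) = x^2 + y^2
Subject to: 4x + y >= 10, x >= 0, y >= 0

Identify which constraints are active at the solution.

KKT conditions for min x^2 + y^2 s.t. 4x + 1y >= 10, x >= 0, y >= 0:
Stationarity: 2x = mu*4 + mu_x, 2y = mu*1 + mu_y, with mu, mu_x, mu_y >= 0
Complementary slackness: mu*(4x + y - 10) = 0, mu_x*x = 0, mu_y*y = 0
(0, 0) is infeasible (4*0 + 1*0 < 10), so if mu = 0 stationarity would force x = mu_x/2 >= 0, y = mu_y/2 >= 0 with mu_x*x = mu_y*y = 0, i.e. x = y = 0: contradiction. Hence mu > 0 and 4x + y = 10 is active.
Try x > 0, y > 0 (so mu_x = mu_y = 0): x = 4*mu/2, y = 1*mu/2
Substitute: 4*(4*mu/2) + 1*(1*mu/2) = 10
  mu*17/2 = 10 => mu = 20/17
x* = 40/17 > 0, y* = 10/17 > 0, consistent with mu_x = mu_y = 0.
f is convex and the constraints are linear, so this KKT point is the global minimum.
f* = 100/17
Active constraints: 4x + y >= 10 (holds with equality, mu = 20/17 > 0); x >= 0 and y >= 0 are inactive (mu_x = mu_y = 0).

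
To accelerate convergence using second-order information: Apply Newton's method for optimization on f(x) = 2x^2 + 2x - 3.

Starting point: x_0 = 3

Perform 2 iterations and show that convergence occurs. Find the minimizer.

f(x) = 2x^2 + 2x - 3, f'(x) = 4x + (2), f''(x) = 4
Step 1: f'(3) = 14, x_1 = 3 - 14/4 = -1/2
Step 2: f'(-1/2) = 0, x_2 = -1/2 (converged)
Newton's method converges in 1 step for quadratics.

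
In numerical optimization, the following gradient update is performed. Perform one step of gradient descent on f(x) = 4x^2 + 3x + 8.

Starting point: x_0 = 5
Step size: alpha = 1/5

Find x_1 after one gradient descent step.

f(x) = 4x^2 + 3x + 8
f'(x) = 8x + 3
f'(5) = 8*5 + (3) = 43
x_1 = x_0 - alpha * f'(x_0) = 5 - 1/5 * 43 = -18/5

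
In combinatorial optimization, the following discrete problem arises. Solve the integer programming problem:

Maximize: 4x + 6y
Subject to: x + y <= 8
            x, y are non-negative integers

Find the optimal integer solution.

Objective: 4x + 6y, constraint: x + y <= 8
Coefficient of y is 6 > coefficient of x is 4, so allocate the entire budget to y.
Optimal: x = 0, y = 8, value = 48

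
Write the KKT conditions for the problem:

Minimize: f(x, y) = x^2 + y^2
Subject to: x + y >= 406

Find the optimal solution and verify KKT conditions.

KKT conditions for min x^2 + y^2 s.t. x + y >= 406:
Stationarity: 2x = mu, 2y = mu
So x = y = mu/2.
Complementary slackness: mu*(x + y - 406) = 0
Primal feasibility: x + y >= 406; dual feasibility: mu >= 0
If mu = 0 then x = y = 0, but 0 + 0 < 406 is infeasible, so the constraint is active.
Constraint active: x + y = 2*(mu/2) = 406 => mu = 406
x = y = 203, f = 82418
Verify: stationarity 2*203 = 406 = mu; primal 203 + 203 = 406 >= 406; dual mu = 406 >= 0; complementary slackness 406*(406 - 406) = 0. All KKT conditions hold.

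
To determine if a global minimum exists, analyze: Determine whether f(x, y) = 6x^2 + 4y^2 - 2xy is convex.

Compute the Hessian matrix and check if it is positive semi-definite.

f(x,y) = 6x^2 + 4y^2 - 2xy
Hessian H = [[12, -2], [-2, 8]]
trace(H) = 20, det(H) = 92
Eigenvalues: (20 +/- sqrt(32)) / 2 = 12.83, 7.172
Since both eigenvalues > 0, f is convex.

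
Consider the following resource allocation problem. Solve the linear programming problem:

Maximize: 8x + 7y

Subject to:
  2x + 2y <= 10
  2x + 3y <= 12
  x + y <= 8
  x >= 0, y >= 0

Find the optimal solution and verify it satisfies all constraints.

Feasible vertices: (0, 0), (0, 4), (3, 2), (5, 0)
Objective 8x + 7y at each vertex:
  (0, 0): 0
  (0, 4): 28
  (3, 2): 38
  (5, 0): 40
Maximum is 40 at (5, 0).
Verify constraints at (x, y) = (5, 0):
  2*5 + 2*0 = 10 <= 10 (active)
  2*5 + 3*0 = 10 <= 12
  1*5 + 1*0 = 5 <= 8
  x = 5 >= 0, y = 0 >= 0. All constraints satisfied.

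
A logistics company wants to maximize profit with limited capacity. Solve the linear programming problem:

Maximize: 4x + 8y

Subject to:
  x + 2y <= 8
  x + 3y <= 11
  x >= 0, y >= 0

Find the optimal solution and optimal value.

Feasible vertices: (0, 0), (0, 11/3), (2, 3), (8, 0)
Objective 4x + 8y at each:
  (0, 0): 0
  (0, 11/3): 88/3
  (2, 3): 32
  (8, 0): 32
Maximum is 32 at (2, 3).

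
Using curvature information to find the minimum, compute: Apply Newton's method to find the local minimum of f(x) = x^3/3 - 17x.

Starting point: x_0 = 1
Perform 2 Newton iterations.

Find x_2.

f(x) = x^3/3 - 17x
f'(x) = x^2 - 17, f''(x) = 2x
Newton update: x_{n+1} = x_n - (x_n^2 - 17)/(2*x_n)
Step 1: x_0 = 1, f'=-16, f''=2, x_1 = 9
Step 2: x_1 = 9, f'=64, f''=18, x_2 = 49/9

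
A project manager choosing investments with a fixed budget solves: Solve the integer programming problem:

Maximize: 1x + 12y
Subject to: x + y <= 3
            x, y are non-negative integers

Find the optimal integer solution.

Objective: 1x + 12y, constraint: x + y <= 3
Coefficient of y is 12 > coefficient of x is 1, so allocate the entire budget to y.
Optimal: x = 0, y = 3, value = 36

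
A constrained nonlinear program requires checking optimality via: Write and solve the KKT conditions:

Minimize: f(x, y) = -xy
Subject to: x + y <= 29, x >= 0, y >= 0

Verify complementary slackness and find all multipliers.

Problem: min -xy s.t. x + y <= 29 (multiplier lambda), x >= 0 (mu_x), y >= 0 (mu_y)
KKT stationarity: -y + lambda - mu_x = 0, -x + lambda - mu_y = 0, with lambda, mu_x, mu_y >= 0
Complementary slackness: lambda*(x + y - 29) = 0, mu_x*x = 0, mu_y*y = 0
If lambda = 0: y = -mu_x <= 0 and x = -mu_y <= 0 force x = y = 0 with f = 0; but x = y = 29/2 is feasible with f = -841/4 < 0, so this is not the minimum. Hence lambda > 0 and x + y = 29.
Try x > 0, y > 0 (so mu_x = mu_y = 0): y = lambda, x = lambda => x = y = lambda
x + y = 29 => 2*lambda = 29 => lambda = 29/2
x* = y* = 29/2 > 0, consistent with mu_x = mu_y = 0.
(Any feasible point with x = 0 or y = 0 has f = 0 > -841/4, so the minimum is not on those boundaries.)
min(-xy) = -841/4 (i.e. max xy = 841/4)
Multipliers: lambda = 29/2, mu_x = 0, mu_y = 0
Complementary slackness: lambda*(x + y - 29) = 29/2*(29/2 + 29/2 - 29) = 0, mu_x*x = 0*29/2 = 0, mu_y*y = 0*29/2 = 0. Satisfied.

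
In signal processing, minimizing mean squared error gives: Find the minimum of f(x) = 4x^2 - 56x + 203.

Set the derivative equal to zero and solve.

f(x) = 4x^2 - 56x + 203
f'(x) = 8x + (-56) = 0
x = 56/8 = 7
f(7) = 7
Since f''(x) = 8 > 0, this is a minimum.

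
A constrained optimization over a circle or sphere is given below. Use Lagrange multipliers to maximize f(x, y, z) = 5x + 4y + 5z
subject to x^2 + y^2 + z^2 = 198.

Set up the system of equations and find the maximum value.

Lagrange conditions: 5 = 2*lambda*x, 4 = 2*lambda*y, 5 = 2*lambda*z
So x:5 = y:4 = z:5, i.e. x = 5t, y = 4t, z = 5t
Constraint: t^2*(5^2 + 4^2 + 5^2) = 198
  t^2 * 66 = 198  =>  t = sqrt(3)
Maximum = 5*5t + 4*4t + 5*5t = 66*sqrt(3) = sqrt(13068)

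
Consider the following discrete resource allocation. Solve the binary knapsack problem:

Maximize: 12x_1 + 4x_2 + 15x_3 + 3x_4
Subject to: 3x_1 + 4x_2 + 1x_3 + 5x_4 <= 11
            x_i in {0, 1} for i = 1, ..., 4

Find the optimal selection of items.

Items: item 1 (v=12, w=3), item 2 (v=4, w=4), item 3 (v=15, w=1), item 4 (v=3, w=5)
Capacity: 11
Checking all 16 subsets (w = total weight, v = total value):
  {}: w = 0, v = 0
  {1}: w = 3, v = 12
  {2}: w = 4, v = 4
  {3}: w = 1, v = 15
  {4}: w = 5, v = 3
  {1, 2}: w = 7, v = 16
  {1, 3}: w = 4, v = 27
  {1, 4}: w = 8, v = 15
  {2, 3}: w = 5, v = 19
  {2, 4}: w = 9, v = 7
  {3, 4}: w = 6, v = 18
  {1, 2, 3}: w = 8, v = 31
  {1, 2, 4}: w = 12 > 11, infeasible
  {1, 3, 4}: w = 9, v = 30
  {2, 3, 4}: w = 10, v = 22
  {1, 2, 3, 4}: w = 13 > 11, infeasible
Best feasible subset: items [1, 2, 3]
Total weight: 8 <= 11, total value: 31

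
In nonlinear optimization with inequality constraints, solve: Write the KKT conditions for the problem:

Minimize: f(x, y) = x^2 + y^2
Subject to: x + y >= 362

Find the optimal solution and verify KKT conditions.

KKT conditions for min x^2 + y^2 s.t. x + y >= 362:
Stationarity: 2x = mu, 2y = mu
So x = y = mu/2.
Complementary slackness: mu*(x + y - 362) = 0
Primal feasibility: x + y >= 362; dual feasibility: mu >= 0
If mu = 0 then x = y = 0, but 0 + 0 < 362 is infeasible, so the constraint is active.
Constraint active: x + y = 2*(mu/2) = 362 => mu = 362
x = y = 181, f = 65522
Verify: stationarity 2*181 = 362 = mu; primal 181 + 181 = 362 >= 362; dual mu = 362 >= 0; complementary slackness 362*(362 - 362) = 0. All KKT conditions hold.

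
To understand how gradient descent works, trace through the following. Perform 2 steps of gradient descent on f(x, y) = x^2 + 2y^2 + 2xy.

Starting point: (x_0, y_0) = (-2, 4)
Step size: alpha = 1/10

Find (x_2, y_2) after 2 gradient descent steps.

f(x,y) = x^2 + 2y^2 + 2xy
grad_x = 2x + 2y, grad_y = 4y + 2x
Step 1: grad = (4, 12), (-12/5, 14/5)
Step 2: grad = (4/5, 32/5), (-62/25, 54/25)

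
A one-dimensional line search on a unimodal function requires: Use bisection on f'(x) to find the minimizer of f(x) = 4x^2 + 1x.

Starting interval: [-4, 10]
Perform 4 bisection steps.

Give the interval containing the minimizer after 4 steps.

Finding critical point of f(x) = 4x^2 + 1x using bisection on f'(x) = 8x + 1.
f'(x) = 0 when x = -1/8.
Starting interval: [-4, 10]
Step 1: mid = 3, f'(mid) = 25, new interval = [-4, 3]
Step 2: mid = -1/2, f'(mid) = -3, new interval = [-1/2, 3]
Step 3: mid = 5/4, f'(mid) = 11, new interval = [-1/2, 5/4]
Step 4: mid = 3/8, f'(mid) = 4, new interval = [-1/2, 3/8]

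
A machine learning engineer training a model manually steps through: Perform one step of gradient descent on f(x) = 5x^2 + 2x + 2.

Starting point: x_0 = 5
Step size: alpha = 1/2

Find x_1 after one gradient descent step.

f(x) = 5x^2 + 2x + 2
f'(x) = 10x + 2
f'(5) = 10*5 + (2) = 52
x_1 = x_0 - alpha * f'(x_0) = 5 - 1/2 * 52 = -21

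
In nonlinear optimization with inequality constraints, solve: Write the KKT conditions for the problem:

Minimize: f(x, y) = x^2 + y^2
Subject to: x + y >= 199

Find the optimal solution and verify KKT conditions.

KKT conditions for min x^2 + y^2 s.t. x + y >= 199:
Stationarity: 2x = mu, 2y = mu
So x = y = mu/2.
Complementary slackness: mu*(x + y - 199) = 0
Primal feasibility: x + y >= 199; dual feasibility: mu >= 0
If mu = 0 then x = y = 0, but 0 + 0 < 199 is infeasible, so the constraint is active.
Constraint active: x + y = 2*(mu/2) = 199 => mu = 199
x = y = 199/2, f = 39601/2
Verify: stationarity 2*(199/2) = 199 = mu; primal 199/2 + 199/2 = 199 >= 199; dual mu = 199 >= 0; complementary slackness 199*(199 - 199) = 0. All KKT conditions hold.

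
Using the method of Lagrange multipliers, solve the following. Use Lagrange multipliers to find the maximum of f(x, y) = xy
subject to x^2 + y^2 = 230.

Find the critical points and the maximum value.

Lagrange conditions: y = 2*lambda*x and x = 2*lambda*y
If x = 0 then y = 0, violating the constraint, so x, y != 0.
Dividing: y/x = x/y => x^2 = y^2 => y = x or y = -x
Constraint: 2x^2 = 230 => x^2 = 115 => x = +/-sqrt(115)
Critical points: (sqrt(115), sqrt(115)), (-sqrt(115), -sqrt(115)), (sqrt(115), -sqrt(115)), (-sqrt(115), sqrt(115))
  y = x:  xy = x^2 = 115  at (sqrt(115), sqrt(115)) and (-sqrt(115), -sqrt(115))
  y = -x: xy = -x^2 = -115 at (sqrt(115), -sqrt(115)) and (-sqrt(115), sqrt(115))
Maximum xy = 115 at (sqrt(115), sqrt(115)) and (-sqrt(115), -sqrt(115))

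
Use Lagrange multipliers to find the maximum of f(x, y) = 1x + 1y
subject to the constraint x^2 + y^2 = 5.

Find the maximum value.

Set up Lagrange conditions: grad f = lambda * grad g
  1 = 2*lambda*x
  1 = 2*lambda*y
From these: x/y = 1/1, so x = 1t, y = 1t for some t.
Substitute into constraint: (1t)^2 + (1t)^2 = 5
  t^2 * 2 = 5
  t = sqrt(5/2)
Maximum = 1*x + 1*y = (1^2 + 1^2)*t = 2 * sqrt(5/2) = sqrt(10)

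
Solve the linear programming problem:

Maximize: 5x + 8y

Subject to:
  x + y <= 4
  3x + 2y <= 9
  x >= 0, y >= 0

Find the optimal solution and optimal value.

Feasible vertices: (0, 0), (0, 4), (1, 3), (3, 0)
Objective 5x + 8y at each:
  (0, 0): 0
  (0, 4): 32
  (1, 3): 29
  (3, 0): 15
Maximum is 32 at (0, 4).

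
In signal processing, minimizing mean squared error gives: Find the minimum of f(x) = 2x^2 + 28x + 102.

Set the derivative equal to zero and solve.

f(x) = 2x^2 + 28x + 102
f'(x) = 4x + (28) = 0
x = -28/4 = -7
f(-7) = 4
Since f''(x) = 4 > 0, this is a minimum.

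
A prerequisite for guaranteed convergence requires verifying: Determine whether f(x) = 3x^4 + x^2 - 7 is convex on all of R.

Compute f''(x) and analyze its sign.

f(x) = 3x^4 + x^2 - 7
f'(x) = 12x^3 + 2x
f''(x) = 36x^2 + 2
f''(x) = 36x^2 + 2 >= 2 > 0 for all x
Therefore, f is convex on R.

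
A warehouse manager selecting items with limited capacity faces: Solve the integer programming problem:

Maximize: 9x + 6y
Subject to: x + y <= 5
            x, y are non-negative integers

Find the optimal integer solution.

Objective: 9x + 6y, constraint: x + y <= 5
Coefficient of x is 9 >= coefficient of y is 6, so allocate the entire budget to x.
Optimal: x = 5, y = 0, value = 45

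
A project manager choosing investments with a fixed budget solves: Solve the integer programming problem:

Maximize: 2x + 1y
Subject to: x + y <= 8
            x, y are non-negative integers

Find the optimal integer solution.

Objective: 2x + 1y, constraint: x + y <= 8
Coefficient of x is 2 >= coefficient of y is 1, so allocate the entire budget to x.
Optimal: x = 8, y = 0, value = 16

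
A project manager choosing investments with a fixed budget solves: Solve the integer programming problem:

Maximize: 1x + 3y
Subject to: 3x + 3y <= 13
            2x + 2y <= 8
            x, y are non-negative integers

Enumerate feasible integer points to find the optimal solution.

Constraint 1: 3x + 3y <= 13
Constraint 2: 2x + 2y <= 8
Feasible x range (need y >= 0): 0 <= x <= min(13/3, 8/2) => x in {0, ..., 4}.
Enumerate feasible integer points row by row (the coefficient of y is 3 > 0, so for each x the largest feasible y gives the best value):
  x = 0: y <= min((13 - 3*0)/3, (8 - 2*0)/2) => y in {0, ..., 4}; best 1*0 + 3*4 = 12
  x = 1: y <= min((13 - 3*1)/3, (8 - 2*1)/2) => y in {0, ..., 3}; best 1*1 + 3*3 = 10
  x = 2: y <= min((13 - 3*2)/3, (8 - 2*2)/2) => y in {0, ..., 2}; best 1*2 + 3*2 = 8
  x = 3: y <= min((13 - 3*3)/3, (8 - 2*3)/2) => y in {0, ..., 1}; best 1*3 + 3*1 = 6
  x = 4: y <= min((13 - 3*4)/3, (8 - 2*4)/2) => y in {0}; best 1*4 + 3*0 = 4
The maximum 1x + 3y = 12 is achieved at x = 0, y = 4.
Check: 3*0 + 3*4 = 12 <= 13 and 2*0 + 2*4 = 8 <= 8.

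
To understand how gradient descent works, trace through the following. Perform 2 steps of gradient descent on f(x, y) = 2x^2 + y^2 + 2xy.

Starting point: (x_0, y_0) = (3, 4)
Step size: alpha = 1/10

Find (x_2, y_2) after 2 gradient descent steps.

f(x,y) = 2x^2 + y^2 + 2xy
grad_x = 4x + 2y, grad_y = 2y + 2x
Step 1: grad = (20, 14), (1, 13/5)
Step 2: grad = (46/5, 36/5), (2/25, 47/25)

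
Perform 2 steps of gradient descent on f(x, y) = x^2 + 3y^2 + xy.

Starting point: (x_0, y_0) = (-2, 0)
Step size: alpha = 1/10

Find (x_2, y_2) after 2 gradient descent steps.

f(x,y) = x^2 + 3y^2 + xy
grad_x = 2x + 1y, grad_y = 6y + 1x
Step 1: grad = (-4, -2), (-8/5, 1/5)
Step 2: grad = (-3, -2/5), (-13/10, 6/25)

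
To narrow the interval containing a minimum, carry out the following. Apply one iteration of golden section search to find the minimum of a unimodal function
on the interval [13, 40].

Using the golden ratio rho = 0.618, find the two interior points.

Golden section search on [13, 40].
Golden ratio rho = 0.618 (approx).
Interior points:
  x_1 = 13 + (1-0.618)*27 = 23.3140
  x_2 = 13 + 0.618*27 = 29.6860
Compare f(x_1) and f(x_2) to determine which subinterval to keep.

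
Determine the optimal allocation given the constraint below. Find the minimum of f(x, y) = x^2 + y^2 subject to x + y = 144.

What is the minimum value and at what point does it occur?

Substitute y = 144 - x into f(x,y) = x^2 + y^2:
g(x) = x^2 + (144 - x)^2 = 2x^2 - 288x + 20736
g'(x) = 4x - 288 = 0  =>  x = 72
y = 144 - 72 = 72
Minimum value = 72^2 + 72^2 = 10368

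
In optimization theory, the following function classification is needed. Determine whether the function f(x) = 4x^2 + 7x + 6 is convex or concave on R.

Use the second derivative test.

f(x) = 4x^2 + 7x + 6
f'(x) = 8x + 7
f''(x) = 8
Since f''(x) = 8 > 0 for all x, f is convex on R.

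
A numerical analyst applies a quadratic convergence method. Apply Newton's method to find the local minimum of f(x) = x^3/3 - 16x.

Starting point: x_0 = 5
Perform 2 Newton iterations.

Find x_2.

f(x) = x^3/3 - 16x
f'(x) = x^2 - 16, f''(x) = 2x
Newton update: x_{n+1} = x_n - (x_n^2 - 16)/(2*x_n)
Step 1: x_0 = 5, f'=9, f''=10, x_1 = 41/10
Step 2: x_1 = 41/10, f'=81/100, f''=41/5, x_2 = 3281/820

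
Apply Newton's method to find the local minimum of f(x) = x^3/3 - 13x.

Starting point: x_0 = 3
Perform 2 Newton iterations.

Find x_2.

f(x) = x^3/3 - 13x
f'(x) = x^2 - 13, f''(x) = 2x
Newton update: x_{n+1} = x_n - (x_n^2 - 13)/(2*x_n)
Step 1: x_0 = 3, f'=-4, f''=6, x_1 = 11/3
Step 2: x_1 = 11/3, f'=4/9, f''=22/3, x_2 = 119/33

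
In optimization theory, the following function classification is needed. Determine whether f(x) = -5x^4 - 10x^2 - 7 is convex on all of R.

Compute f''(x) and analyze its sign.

f(x) = -5x^4 - 10x^2 - 7
f'(x) = -20x^3 + -20x
f''(x) = -60x^2 + -20
f''(x) = -60x^2 + -20 <= -20 < 0 for all x
Therefore, f is concave on R.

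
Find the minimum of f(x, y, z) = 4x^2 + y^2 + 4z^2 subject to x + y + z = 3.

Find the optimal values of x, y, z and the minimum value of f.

Using Lagrange multipliers on f = 4x^2 + y^2 + 4z^2 with constraint x + y + z = 3:
Conditions: 2*4*x = lambda, 2*1*y = lambda, 2*4*z = lambda
So x = lambda/8, y = lambda/2, z = lambda/8
Substituting into constraint: lambda * (3/4) = 3
lambda = 4
x = 1/2, y = 2, z = 1/2
Minimum value = 6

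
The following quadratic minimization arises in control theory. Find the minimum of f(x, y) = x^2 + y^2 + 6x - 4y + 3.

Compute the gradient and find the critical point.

f(x,y) = x^2 + y^2 + 6x - 4y + 3
df/dx = 2x + (6) = 0  =>  x = -3
df/dy = 2y + (-4) = 0  =>  y = 2
f(-3, 2) = 1*(-3)^2 + 1*(2)^2 + 6*(-3) + -4*(2) + 3 = -10
Hessian is diagonal with entries 2, 2 > 0, so this is a minimum.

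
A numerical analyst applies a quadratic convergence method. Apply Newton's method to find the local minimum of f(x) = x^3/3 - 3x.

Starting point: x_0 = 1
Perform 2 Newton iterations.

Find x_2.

f(x) = x^3/3 - 3x
f'(x) = x^2 - 3, f''(x) = 2x
Newton update: x_{n+1} = x_n - (x_n^2 - 3)/(2*x_n)
Step 1: x_0 = 1, f'=-2, f''=2, x_1 = 2
Step 2: x_1 = 2, f'=1, f''=4, x_2 = 7/4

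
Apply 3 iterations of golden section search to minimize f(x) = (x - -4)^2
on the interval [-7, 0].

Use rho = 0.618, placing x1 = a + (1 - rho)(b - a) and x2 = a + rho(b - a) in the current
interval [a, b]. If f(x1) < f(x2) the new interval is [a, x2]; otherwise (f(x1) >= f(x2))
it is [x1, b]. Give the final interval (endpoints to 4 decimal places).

Golden section search for min of f(x) = (x - -4)^2 on [-7, 0].
Each step: x1 = a + (1 - rho)(b - a), x2 = a + rho(b - a); if f(x1) < f(x2) keep [a, x2], otherwise keep [x1, b].
Step 1: [-7.0000, 0.0000], x1=-4.3260 (f=0.1063), x2=-2.6740 (f=1.7583); f(x1) < f(x2) => keep [-7.0000, -2.6740]
Step 2: [-7.0000, -2.6740], x1=-5.3475 (f=1.8157), x2=-4.3265 (f=0.1066); f(x1) > f(x2) => keep [-5.3475, -2.6740]
Step 3: [-5.3475, -2.6740], x1=-4.3262 (f=0.1064), x2=-3.6953 (f=0.0929); f(x1) > f(x2) => keep [-4.3262, -2.6740]
Final interval: [-4.3262, -2.6740]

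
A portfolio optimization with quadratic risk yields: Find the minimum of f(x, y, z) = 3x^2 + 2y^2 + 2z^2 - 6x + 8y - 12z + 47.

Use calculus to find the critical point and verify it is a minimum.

f(x,y,z) = 3x^2 + 2y^2 + 2z^2 - 6x + 8y - 12z + 47
df/dx = 6x + (-6) = 0 => x = 1
df/dy = 4y + (8) = 0 => y = -2
df/dz = 4z + (-12) = 0 => z = 3
f(1,-2,3) = 3*(1)^2 + 2*(-2)^2 + 2*(3)^2 + -6*(1) + 8*(-2) + -12*(3) + 47 = 18
Hessian is diagonal with entries 6, 4, 4 > 0, confirmed minimum.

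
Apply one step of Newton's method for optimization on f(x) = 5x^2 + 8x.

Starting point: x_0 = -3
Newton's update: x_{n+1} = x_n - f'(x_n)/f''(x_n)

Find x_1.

f(x) = 5x^2 + 8x
f'(x) = 10x + (8), f''(x) = 10
Newton step: x_1 = x_0 - f'(x_0)/f''(x_0)
f'(-3) = -22
x_1 = -3 - -22/10 = -4/5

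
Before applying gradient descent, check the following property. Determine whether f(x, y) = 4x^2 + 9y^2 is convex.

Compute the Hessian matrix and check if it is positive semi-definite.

f(x,y) = 4x^2 + 9y^2
Hessian H = [[8, 0], [0, 18]]
trace(H) = 26, det(H) = 144
Eigenvalues: (26 +/- sqrt(100)) / 2 = 18, 8
Since both eigenvalues > 0, f is convex.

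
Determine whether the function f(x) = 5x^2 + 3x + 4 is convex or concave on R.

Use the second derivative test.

f(x) = 5x^2 + 3x + 4
f'(x) = 10x + 3
f''(x) = 10
Since f''(x) = 10 > 0 for all x, f is convex on R.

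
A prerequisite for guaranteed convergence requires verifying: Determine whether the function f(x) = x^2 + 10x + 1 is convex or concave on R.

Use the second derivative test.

f(x) = x^2 + 10x + 1
f'(x) = 2x + 10
f''(x) = 2
Since f''(x) = 2 > 0 for all x, f is convex on R.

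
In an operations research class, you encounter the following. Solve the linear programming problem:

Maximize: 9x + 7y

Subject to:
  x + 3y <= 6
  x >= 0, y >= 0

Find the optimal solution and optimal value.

The feasible region has vertices at [(0, 0), (6, 0), (0, 2)].
Checking objective 9x + 7y at each vertex:
  (0, 0): 9*0 + 7*0 = 0
  (6, 0): 9*6 + 7*0 = 54
  (0, 2): 9*0 + 7*2 = 14
Maximum is 54 at (6, 0).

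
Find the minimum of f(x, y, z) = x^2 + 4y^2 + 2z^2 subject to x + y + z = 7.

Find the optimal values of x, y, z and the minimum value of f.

Using Lagrange multipliers on f = x^2 + 4y^2 + 2z^2 with constraint x + y + z = 7:
Conditions: 2*1*x = lambda, 2*4*y = lambda, 2*2*z = lambda
So x = lambda/2, y = lambda/8, z = lambda/4
Substituting into constraint: lambda * (7/8) = 7
lambda = 8
x = 4, y = 1, z = 2
Minimum value = 28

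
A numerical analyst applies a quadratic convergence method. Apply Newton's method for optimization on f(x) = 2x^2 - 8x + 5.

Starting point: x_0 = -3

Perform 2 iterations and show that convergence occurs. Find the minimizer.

f(x) = 2x^2 - 8x + 5, f'(x) = 4x + (-8), f''(x) = 4
Step 1: f'(-3) = -20, x_1 = -3 - -20/4 = 2
Step 2: f'(2) = 0, x_2 = 2 (converged)
Newton's method converges in 1 step for quadratics.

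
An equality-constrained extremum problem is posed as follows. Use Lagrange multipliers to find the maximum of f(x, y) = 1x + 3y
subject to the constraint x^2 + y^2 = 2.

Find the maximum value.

Set up Lagrange conditions: grad f = lambda * grad g
  1 = 2*lambda*x
  3 = 2*lambda*y
From these: x/y = 1/3, so x = 1t, y = 3t for some t.
Substitute into constraint: (1t)^2 + (3t)^2 = 2
  t^2 * 10 = 2
  t = sqrt(2/10)
Maximum = 1*x + 3*y = (1^2 + 3^2)*t = 10 * sqrt(2/10) = sqrt(20)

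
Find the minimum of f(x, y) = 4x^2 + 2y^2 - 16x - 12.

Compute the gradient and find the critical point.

f(x,y) = 4x^2 + 2y^2 - 16x - 12
df/dx = 8x + (-16) = 0  =>  x = 2
df/dy = 4y + (0) = 0  =>  y = 0
f(2, 0) = 4*(2)^2 + 2*(0)^2 + -16*(2) + -12 = -28
Hessian is diagonal with entries 8, 4 > 0, so this is a minimum.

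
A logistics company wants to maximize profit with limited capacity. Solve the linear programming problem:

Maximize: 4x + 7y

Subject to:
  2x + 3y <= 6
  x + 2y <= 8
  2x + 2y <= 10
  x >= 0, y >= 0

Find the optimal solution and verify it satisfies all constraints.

Feasible vertices: (0, 0), (0, 2), (3, 0)
Objective 4x + 7y at each vertex:
  (0, 0): 0
  (0, 2): 14
  (3, 0): 12
Maximum is 14 at (0, 2).
Verify constraints at (x, y) = (0, 2):
  2*0 + 3*2 = 6 <= 6 (active)
  1*0 + 2*2 = 4 <= 8
  2*0 + 2*2 = 4 <= 10
  x = 0 >= 0, y = 2 >= 0. All constraints satisfied.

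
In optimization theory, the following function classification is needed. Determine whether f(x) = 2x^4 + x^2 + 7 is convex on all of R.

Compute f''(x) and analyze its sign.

f(x) = 2x^4 + x^2 + 7
f'(x) = 8x^3 + 2x
f''(x) = 24x^2 + 2
f''(x) = 24x^2 + 2 >= 2 > 0 for all x
Therefore, f is convex on R.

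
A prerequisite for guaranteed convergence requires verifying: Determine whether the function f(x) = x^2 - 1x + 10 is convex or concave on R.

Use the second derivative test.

f(x) = x^2 - 1x + 10
f'(x) = 2x - 1
f''(x) = 2
Since f''(x) = 2 > 0 for all x, f is convex on R.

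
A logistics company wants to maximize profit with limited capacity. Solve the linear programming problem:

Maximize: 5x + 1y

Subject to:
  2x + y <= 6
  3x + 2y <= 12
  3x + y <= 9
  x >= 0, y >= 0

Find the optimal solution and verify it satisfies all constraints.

Feasible vertices: (0, 0), (0, 6), (3, 0)
Objective 5x + 1y at each vertex:
  (0, 0): 0
  (0, 6): 6
  (3, 0): 15
Maximum is 15 at (3, 0).
Verify constraints at (x, y) = (3, 0):
  2*3 + 1*0 = 6 <= 6 (active)
  3*3 + 2*0 = 9 <= 12
  3*3 + 1*0 = 9 <= 9 (active)
  x = 3 >= 0, y = 0 >= 0. All constraints satisfied.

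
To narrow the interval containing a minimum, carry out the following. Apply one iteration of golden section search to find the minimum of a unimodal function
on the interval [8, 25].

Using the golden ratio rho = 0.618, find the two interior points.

Golden section search on [8, 25].
Golden ratio rho = 0.618 (approx).
Interior points:
  x_1 = 8 + (1-0.618)*17 = 14.4940
  x_2 = 8 + 0.618*17 = 18.5060
Compare f(x_1) and f(x_2) to determine which subinterval to keep.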